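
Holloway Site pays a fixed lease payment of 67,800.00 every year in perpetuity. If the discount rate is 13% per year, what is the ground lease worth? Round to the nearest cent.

Level perpetuity: PV = C / r = 67,800.00 / 0.13 = 521,538.46

521538.46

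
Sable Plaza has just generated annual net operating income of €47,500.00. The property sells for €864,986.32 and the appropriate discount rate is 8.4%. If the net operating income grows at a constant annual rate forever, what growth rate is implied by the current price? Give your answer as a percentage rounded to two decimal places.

2.76%

P = D₀(1+g)/(r−g) ⇒ P(r−g) = D₀(1+g) ⇒ g(P+D₀) = P·r − D₀
g = (P·r − D₀)/(P + D₀) = (€864,986.32×0.084 − €47,500.00) / (€864,986.32 + €47,500.00) = 0.027572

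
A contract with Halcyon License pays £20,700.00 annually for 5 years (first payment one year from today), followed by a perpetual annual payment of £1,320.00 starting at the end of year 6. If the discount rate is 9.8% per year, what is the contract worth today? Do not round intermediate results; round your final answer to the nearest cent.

PV of 5-year annuity: £20,700.00 × [1 − (1+0.098)^−5] / 0.098 = 78871.86177
Perpetuity value at year 5: £1,320.00 / 0.098 = 13469.38776
PV of perpetuity: 13469.38776 / (1+0.098)^5 = 8439.87773
Total PV = 78871.86177 + 8439.87773 = 87311.73950

£87311.74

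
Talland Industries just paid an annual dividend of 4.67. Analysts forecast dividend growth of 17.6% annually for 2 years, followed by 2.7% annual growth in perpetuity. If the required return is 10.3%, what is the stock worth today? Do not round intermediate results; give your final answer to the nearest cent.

D_1 = 5.49192
D_2 = 6.45850
Terminal value at year 2: TV = D_2×(1+g_2)/(r−g_2) = 6.63288/0.076 = 87.27470
P_0 = D_1/(1+r)^1 + D_2/(1+r)^2 + TV/(1+r)^2
    = 4.97908 + 5.30861 + 71.73603 = 82.02371

82.02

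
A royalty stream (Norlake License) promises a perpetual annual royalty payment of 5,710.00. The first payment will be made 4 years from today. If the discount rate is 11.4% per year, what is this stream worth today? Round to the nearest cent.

Value at end of year 3: C / r = 5,710.00 / 0.114 = 50,087.7193
Discount to today: PV = 50,087.7193 / (1 + 0.114)^3 = 50,087.7193 / 1.382470 = 36,230.61

36230.61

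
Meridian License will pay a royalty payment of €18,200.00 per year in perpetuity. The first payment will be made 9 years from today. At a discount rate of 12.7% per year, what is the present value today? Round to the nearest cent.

€55065.09

Value at end of year 8: C / r = €18,200.00 / 0.127 = €143,307.0866
Discount to today: PV = €143,307.0866 / (1 + 0.127)^8 = €143,307.0866 / 2.602504 = €55,065.09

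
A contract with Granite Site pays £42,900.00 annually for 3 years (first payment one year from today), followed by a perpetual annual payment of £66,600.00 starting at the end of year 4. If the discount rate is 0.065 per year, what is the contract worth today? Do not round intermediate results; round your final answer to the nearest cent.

£961846.52

PV of 3-year annuity: £42,900.00 × [1 − (1+0.065)^−3] / 0.065 = 113619.59941
Perpetuity value at year 3: £66,600.00 / 0.065 = 1024615.38462
PV of perpetuity: 1024615.38462 / (1+0.065)^3 = 848226.91560
Total PV = 113619.59941 + 848226.91560 = 961846.51501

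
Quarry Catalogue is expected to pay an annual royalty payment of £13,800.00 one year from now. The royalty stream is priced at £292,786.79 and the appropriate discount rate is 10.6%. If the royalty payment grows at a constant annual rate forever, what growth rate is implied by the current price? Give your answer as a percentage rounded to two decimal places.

5.89%

P = D₁/(r−g) ⇒ g = r − D₁/P = 0.106 − £13,800.00/£292,786.79 = 0.058867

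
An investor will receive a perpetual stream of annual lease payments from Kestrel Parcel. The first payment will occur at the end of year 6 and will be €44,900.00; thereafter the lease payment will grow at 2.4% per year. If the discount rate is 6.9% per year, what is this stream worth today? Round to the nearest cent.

Value at end of year 5: C₁ / (r − g) = €44,900.00 / (0.069 − 0.024) = €997,777.7778
Discount to today: PV = €997,777.7778 / (1 + 0.069)^5 = €997,777.7778 / 1.396010 = €714,735.41

€714735.41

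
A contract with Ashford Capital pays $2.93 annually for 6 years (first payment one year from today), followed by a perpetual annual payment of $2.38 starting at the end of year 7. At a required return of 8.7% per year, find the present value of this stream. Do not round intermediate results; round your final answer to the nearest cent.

PV of 6-year annuity: $2.93 × [1 − (1+0.087)^−6] / 0.087 = 13.26214
Perpetuity value at year 6: $2.38 / 0.087 = 27.35632
PV of perpetuity: 27.35632 / (1+0.087)^6 = 16.58366
Total PV = 13.26214 + 16.58366 = 29.84580

$29.85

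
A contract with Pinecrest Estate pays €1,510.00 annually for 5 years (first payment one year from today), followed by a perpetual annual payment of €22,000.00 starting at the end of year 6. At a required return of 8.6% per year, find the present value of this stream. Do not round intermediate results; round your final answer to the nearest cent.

€175280.90

PV of 5-year annuity: €1,510.00 × [1 − (1+0.086)^−5] / 0.086 = 5934.84161
Perpetuity value at year 5: €22,000.00 / 0.086 = 255813.95349
PV of perpetuity: 255813.95349 / (1+0.086)^5 = 169346.06253
Total PV = 5934.84161 + 169346.06253 = 175280.90414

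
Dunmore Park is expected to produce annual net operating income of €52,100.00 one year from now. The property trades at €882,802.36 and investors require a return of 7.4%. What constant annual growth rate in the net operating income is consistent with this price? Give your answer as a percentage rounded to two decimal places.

1.50%

P = D₁/(r−g) ⇒ g = r − D₁/P = 0.074 − €52,100.00/€882,802.36 = 0.014983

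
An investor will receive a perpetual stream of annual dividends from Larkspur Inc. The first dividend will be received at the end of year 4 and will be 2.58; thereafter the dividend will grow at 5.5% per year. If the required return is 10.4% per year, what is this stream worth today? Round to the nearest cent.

Value at end of year 3: C₁ / (r − g) = 2.58 / (0.104 − 0.055) = 52.6531
Discount to today: PV = 52.6531 / (1 + 0.104)^3 = 52.6531 / 1.345573 = 39.13

39.13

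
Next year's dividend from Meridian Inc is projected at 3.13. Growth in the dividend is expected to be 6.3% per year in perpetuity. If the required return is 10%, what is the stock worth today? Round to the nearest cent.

Growing perpetuity: P = D₁ / (r − g) = 3.1300 / (0.1 − 0.063) = 84.59

84.59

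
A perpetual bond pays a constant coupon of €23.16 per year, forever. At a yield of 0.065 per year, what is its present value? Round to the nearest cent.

€356.31

Level perpetuity: PV = C / r = €23.16 / 0.065 = €356.31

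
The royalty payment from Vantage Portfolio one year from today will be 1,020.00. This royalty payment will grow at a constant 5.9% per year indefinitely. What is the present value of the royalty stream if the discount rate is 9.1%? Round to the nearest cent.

Growing perpetuity: P = D₁ / (r − g) = 1,020.0000 / (0.091 − 0.059) = 31,875.00

31875.00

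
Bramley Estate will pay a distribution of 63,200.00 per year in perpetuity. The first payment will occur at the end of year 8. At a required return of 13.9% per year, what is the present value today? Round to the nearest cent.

Value at end of year 7: C / r = 63,200.00 / 0.139 = 454,676.2590
Discount to today: PV = 454,676.2590 / (1 + 0.139)^7 = 454,676.2590 / 2.486944 = 182,825.26

182825.26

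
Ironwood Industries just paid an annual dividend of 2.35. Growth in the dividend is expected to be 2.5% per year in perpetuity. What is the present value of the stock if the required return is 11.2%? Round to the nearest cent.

27.69

D₁ = D₀ × (1 + g) = 2.35 × 1.025 = 2.4088
Growing perpetuity: P = D₁ / (r − g) = 2.4088 / (0.112 − 0.025) = 27.69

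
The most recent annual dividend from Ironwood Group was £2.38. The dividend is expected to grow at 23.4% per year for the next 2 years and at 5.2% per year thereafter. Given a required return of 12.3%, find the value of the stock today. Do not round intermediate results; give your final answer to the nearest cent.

£48.07

D_1 = 2.93692
D_2 = 3.62416
Terminal value at year 2: TV = D_2×(1+g_2)/(r−g_2) = 3.81262/0.071 = 53.69881
P_0 = D_1/(1+r)^1 + D_2/(1+r)^2 + TV/(1+r)^2
    = 2.61524 + 2.87374 + 42.57995 = 48.06894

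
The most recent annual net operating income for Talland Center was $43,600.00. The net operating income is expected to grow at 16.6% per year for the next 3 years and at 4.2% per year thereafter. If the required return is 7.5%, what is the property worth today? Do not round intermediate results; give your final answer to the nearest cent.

$1910973.19

D_1 = 50837.60000
D_2 = 59276.64160
D_3 = 69116.56411
Terminal value at year 3: TV = D_3×(1+g_2)/(r−g_2) = 72019.45980/0.033 = 2182407.87267
P_0 = D_1/(1+r)^1 + D_2/(1+r)^2 + D_3/(1+r)^3 + TV/(1+r)^3
    = 47290.79070 + 51294.01112 + 55636.10880 + 1756752.28408 = 1910973.19471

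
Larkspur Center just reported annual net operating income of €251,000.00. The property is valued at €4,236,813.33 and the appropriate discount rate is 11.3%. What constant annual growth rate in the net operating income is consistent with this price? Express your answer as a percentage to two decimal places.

P = D₀(1+g)/(r−g) ⇒ P(r−g) = D₀(1+g) ⇒ g(P+D₀) = P·r − D₀
g = (P·r − D₀)/(P + D₀) = (€4,236,813.33×0.113 − €251,000.00) / (€4,236,813.33 + €251,000.00) = 0.050751

5.08%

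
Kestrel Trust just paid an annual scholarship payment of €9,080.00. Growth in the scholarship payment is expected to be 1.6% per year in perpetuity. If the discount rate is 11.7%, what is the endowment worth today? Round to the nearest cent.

€91339.41

D₁ = D₀ × (1 + g) = €9,080.00 × 1.016 = €9,225.2800
Growing perpetuity: P = D₁ / (r − g) = €9,225.2800 / (0.117 − 0.016) = €91,339.41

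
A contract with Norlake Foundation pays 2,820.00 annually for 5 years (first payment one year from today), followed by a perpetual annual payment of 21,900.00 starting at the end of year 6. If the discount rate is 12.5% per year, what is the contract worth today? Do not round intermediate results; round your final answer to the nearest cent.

PV of 5-year annuity: 2,820.00 × [1 − (1+0.125)^−5] / 0.125 = 10040.80272
Perpetuity value at year 5: 21,900.00 / 0.125 = 175200.00000
PV of perpetuity: 175200.00000 / (1+0.125)^5 = 97223.55332
Total PV = 10040.80272 + 97223.55332 = 107264.35604

107264.36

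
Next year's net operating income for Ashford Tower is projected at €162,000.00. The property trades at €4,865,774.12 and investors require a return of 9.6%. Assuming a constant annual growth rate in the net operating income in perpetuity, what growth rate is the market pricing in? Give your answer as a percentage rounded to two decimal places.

P = D₁/(r−g) ⇒ g = r − D₁/P = 0.096 − €162,000.00/€4,865,774.12 = 0.062706

6.27%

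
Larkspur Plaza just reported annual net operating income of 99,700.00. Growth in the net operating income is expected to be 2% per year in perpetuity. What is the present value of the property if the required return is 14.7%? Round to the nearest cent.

D₁ = D₀ × (1 + g) = 99,700.00 × 1.02 = 101,694.0000
Growing perpetuity: P = D₁ / (r − g) = 101,694.0000 / (0.147 − 0.02) = 800,740.16

800740.16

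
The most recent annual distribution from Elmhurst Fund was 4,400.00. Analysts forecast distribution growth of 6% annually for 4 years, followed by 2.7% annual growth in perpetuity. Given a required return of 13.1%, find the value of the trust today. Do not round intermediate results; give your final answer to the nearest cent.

48530.41

D_1 = 4664.00000
D_2 = 4943.84000
D_3 = 5240.47040
D_4 = 5554.89862
Terminal value at year 4: TV = D_4×(1+g_2)/(r−g_2) = 5704.88089/0.104 = 54854.62391
P_0 = D_1/(1+r)^1 + D_2/(1+r)^2 + D_3/(1+r)^3 + D_4/(1+r)^4 + TV/(1+r)^4
    = 4123.78426 + 3864.90833 + 3622.28367 + 3394.89008 + 33524.53959 = 48530.40593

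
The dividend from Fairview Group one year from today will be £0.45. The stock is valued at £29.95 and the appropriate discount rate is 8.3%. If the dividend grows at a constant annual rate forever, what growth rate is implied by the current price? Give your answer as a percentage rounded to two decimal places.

6.80%

P = D₁/(r−g) ⇒ g = r − D₁/P = 0.083 − £0.45/£29.95 = 0.067975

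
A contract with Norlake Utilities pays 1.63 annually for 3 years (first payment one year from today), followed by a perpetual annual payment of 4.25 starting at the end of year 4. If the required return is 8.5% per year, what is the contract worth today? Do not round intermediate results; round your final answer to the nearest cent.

43.31

PV of 3-year annuity: 1.63 × [1 − (1+0.085)^−3] / 0.085 = 4.16306
Perpetuity value at year 3: 4.25 / 0.085 = 50.00000
PV of perpetuity: 50.00000 / (1+0.085)^3 = 39.14540
Total PV = 4.16306 + 39.14540 = 43.30846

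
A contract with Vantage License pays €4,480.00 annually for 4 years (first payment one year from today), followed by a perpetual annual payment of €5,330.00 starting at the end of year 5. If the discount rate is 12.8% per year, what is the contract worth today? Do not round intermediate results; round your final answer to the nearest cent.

PV of 4-year annuity: €4,480.00 × [1 − (1+0.128)^−4] / 0.128 = 13381.19692
Perpetuity value at year 4: €5,330.00 / 0.128 = 41640.62500
PV of perpetuity: 41640.62500 / (1+0.128)^4 = 25720.58492
Total PV = 13381.19692 + 25720.58492 = 39101.78184

€39101.78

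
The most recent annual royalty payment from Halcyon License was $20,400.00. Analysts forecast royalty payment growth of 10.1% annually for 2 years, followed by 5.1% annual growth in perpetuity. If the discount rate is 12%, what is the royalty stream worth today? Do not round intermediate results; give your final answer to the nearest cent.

D_1 = 22460.40000
D_2 = 24728.90040
Terminal value at year 2: TV = D_2×(1+g_2)/(r−g_2) = 25990.07432/0.069 = 376667.74377
P_0 = D_1/(1+r)^1 + D_2/(1+r)^2 + TV/(1+r)^2
    = 20053.92857 + 19713.72800 + 300277.21921 = 340044.87578

$340044.88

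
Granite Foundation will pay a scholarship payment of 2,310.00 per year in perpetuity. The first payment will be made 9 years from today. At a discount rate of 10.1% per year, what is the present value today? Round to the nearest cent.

Value at end of year 8: C / r = 2,310.00 / 0.101 = 22,871.2871
Discount to today: PV = 22,871.2871 / (1 + 0.101)^8 = 22,871.2871 / 2.159228 = 10,592.34

10592.34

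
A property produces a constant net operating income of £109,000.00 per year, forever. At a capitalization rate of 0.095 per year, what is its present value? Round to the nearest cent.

£1147368.42

Level perpetuity: PV = C / r = £109,000.00 / 0.095 = £1,147,368.42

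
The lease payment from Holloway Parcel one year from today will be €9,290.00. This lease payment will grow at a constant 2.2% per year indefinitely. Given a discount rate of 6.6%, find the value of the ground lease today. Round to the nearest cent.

€211136.36

Growing perpetuity: P = D₁ / (r − g) = €9,290.0000 / (0.066 − 0.022) = €211,136.36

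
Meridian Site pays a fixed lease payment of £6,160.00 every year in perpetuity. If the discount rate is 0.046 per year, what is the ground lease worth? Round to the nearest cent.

Level perpetuity: PV = C / r = £6,160.00 / 0.046 = £133,913.04

£133913.04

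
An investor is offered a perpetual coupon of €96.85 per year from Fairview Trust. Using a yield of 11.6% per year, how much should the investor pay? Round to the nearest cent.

Level perpetuity: PV = C / r = €96.85 / 0.116 = €834.91

€834.91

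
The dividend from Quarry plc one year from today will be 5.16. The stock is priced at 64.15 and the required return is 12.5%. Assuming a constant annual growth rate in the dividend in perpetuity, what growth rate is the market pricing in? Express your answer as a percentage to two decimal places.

4.46%

P = D₁/(r−g) ⇒ g = r − D₁/P = 0.125 − 5.16/64.15 = 0.044564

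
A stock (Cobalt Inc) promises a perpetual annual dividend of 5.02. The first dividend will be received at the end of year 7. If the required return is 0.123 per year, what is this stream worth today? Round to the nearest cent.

Value at end of year 6: C / r = 5.02 / 0.123 = 40.8130
Discount to today: PV = 40.8130 / (1 + 0.123)^6 = 40.8130 / 2.005758 = 20.35

20.35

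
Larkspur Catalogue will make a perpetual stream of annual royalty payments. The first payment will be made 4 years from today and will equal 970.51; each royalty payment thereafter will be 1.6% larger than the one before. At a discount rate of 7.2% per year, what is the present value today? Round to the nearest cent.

14067.85

Value at end of year 3: C₁ / (r − g) = 970.51 / (0.072 − 0.016) = 17,330.5357
Discount to today: PV = 17,330.5357 / (1 + 0.072)^3 = 17,330.5357 / 1.231925 = 14,067.85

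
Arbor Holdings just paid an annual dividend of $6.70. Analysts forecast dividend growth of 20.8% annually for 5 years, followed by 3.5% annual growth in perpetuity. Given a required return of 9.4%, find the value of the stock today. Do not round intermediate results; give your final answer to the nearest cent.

$238.48

D_1 = 8.09360
D_2 = 9.77707
D_3 = 11.81070
D_4 = 14.26732
D_5 = 17.23493
Terminal value at year 5: TV = D_5×(1+g_2)/(r−g_2) = 17.83815/0.059 = 302.34153
P_0 = D_1/(1+r)^1 + D_2/(1+r)^2 + D_3/(1+r)^3 + D_4/(1+r)^4 + D_5/(1+r)^5 + TV/(1+r)^5
    = 7.39817 + 8.16910 + 9.02036 + 9.96032 + 10.99823 + 192.93508 = 238.48126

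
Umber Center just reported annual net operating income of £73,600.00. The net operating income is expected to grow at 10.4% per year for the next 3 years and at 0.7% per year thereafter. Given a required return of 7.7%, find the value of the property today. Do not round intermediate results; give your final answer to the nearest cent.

D_1 = 81254.40000
D_2 = 89704.85760
D_3 = 99034.16279
Terminal value at year 3: TV = D_3×(1+g_2)/(r−g_2) = 99727.40193/0.07 = 1424677.17043
P_0 = D_1/(1+r)^1 + D_2/(1+r)^2 + D_3/(1+r)^3 + TV/(1+r)^3
    = 75445.12535 + 77336.50732 + 79275.30555 + 1140431.89562 = 1372488.83384

£1372488.83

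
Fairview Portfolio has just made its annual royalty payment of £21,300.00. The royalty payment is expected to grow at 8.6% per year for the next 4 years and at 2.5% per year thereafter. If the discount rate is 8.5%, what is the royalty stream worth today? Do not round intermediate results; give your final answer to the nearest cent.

£450614.82

D_1 = 23131.80000
D_2 = 25121.13480
D_3 = 27281.55239
D_4 = 29627.76590
Terminal value at year 4: TV = D_4×(1+g_2)/(r−g_2) = 30368.46005/0.06 = 506141.00077
P_0 = D_1/(1+r)^1 + D_2/(1+r)^2 + D_3/(1+r)^3 + D_4/(1+r)^4 + TV/(1+r)^4
    = 21319.63134 + 21339.28077 + 21358.94831 + 21378.63397 + 365218.33037 = 450614.82475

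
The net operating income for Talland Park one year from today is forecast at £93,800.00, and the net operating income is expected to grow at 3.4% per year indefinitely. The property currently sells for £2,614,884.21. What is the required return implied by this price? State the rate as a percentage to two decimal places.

P = D₁/(r − g) ⇒ r = D₁/P + g = £93,800.0000/£2,614,884.21 + 0.034 = 0.035872 + 0.034 = 0.069872

6.99%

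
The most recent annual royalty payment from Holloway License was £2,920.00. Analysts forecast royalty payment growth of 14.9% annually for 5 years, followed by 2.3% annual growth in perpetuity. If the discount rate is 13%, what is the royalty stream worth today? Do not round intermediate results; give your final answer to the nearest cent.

D_1 = 3355.08000
D_2 = 3854.98692
D_3 = 4429.37997
D_4 = 5089.35759
D_5 = 5847.67187
Terminal value at year 5: TV = D_5×(1+g_2)/(r−g_2) = 5982.16832/0.107 = 55908.11514
P_0 = D_1/(1+r)^1 + D_2/(1+r)^2 + D_3/(1+r)^3 + D_4/(1+r)^4 + D_5/(1+r)^5 + TV/(1+r)^5
    = 2969.09735 + 3019.02022 + 3069.78251 + 3121.39832 + 3173.88201 + 30344.68500 = 45697.86540

£45697.87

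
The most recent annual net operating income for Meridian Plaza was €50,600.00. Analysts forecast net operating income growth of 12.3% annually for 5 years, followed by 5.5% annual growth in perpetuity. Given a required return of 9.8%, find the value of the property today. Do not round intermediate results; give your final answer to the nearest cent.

€1660196.88

D_1 = 56823.80000
D_2 = 63813.12740
D_3 = 71662.14207
D_4 = 80476.58554
D_5 = 90375.20557
Terminal value at year 5: TV = D_5×(1+g_2)/(r−g_2) = 95345.84187/0.043 = 2217345.15984
P_0 = D_1/(1+r)^1 + D_2/(1+r)^2 + D_3/(1+r)^3 + D_4/(1+r)^4 + D_5/(1+r)^5 + TV/(1+r)^5
    = 51752.09472 + 52930.42110 + 54135.57641 + 55368.17150 + 56628.83114 + 1389381.78730 = 1660196.88217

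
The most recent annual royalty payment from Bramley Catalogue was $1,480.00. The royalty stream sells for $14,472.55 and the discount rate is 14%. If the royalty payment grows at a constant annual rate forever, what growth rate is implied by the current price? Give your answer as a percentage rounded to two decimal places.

P = D₀(1+g)/(r−g) ⇒ P(r−g) = D₀(1+g) ⇒ g(P+D₀) = P·r − D₀
g = (P·r − D₀)/(P + D₀) = ($14,472.55×0.14 − $1,480.00) / ($14,472.55 + $1,480.00) = 0.034236

3.42%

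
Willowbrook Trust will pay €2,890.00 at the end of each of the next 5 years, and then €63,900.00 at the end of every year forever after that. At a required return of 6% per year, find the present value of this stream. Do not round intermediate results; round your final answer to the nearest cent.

€808003.69

PV of 5-year annuity: €2,890.00 × [1 − (1+0.06)^−5] / 0.06 = 12173.73134
Perpetuity value at year 5: €63,900.00 / 0.06 = 1065000.00000
PV of perpetuity: 1065000.00000 / (1+0.06)^5 = 795829.95410
Total PV = 12173.73134 + 795829.95410 = 808003.68544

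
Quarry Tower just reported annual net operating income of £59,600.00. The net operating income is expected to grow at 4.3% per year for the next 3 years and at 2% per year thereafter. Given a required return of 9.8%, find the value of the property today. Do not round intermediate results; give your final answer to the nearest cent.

D_1 = 62162.80000
D_2 = 64835.80040
D_3 = 67623.73982
Terminal value at year 3: TV = D_3×(1+g_2)/(r−g_2) = 68976.21461/0.078 = 884310.44376
P_0 = D_1/(1+r)^1 + D_2/(1+r)^2 + D_3/(1+r)^3 + TV/(1+r)^3
    = 56614.57195 + 53778.68720 + 51084.85496 + 668032.71872 = 829510.83283

£829510.83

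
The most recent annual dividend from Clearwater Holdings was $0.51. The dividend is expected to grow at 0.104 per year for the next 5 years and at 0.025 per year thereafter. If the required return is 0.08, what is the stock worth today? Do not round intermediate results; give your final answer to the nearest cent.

$13.33

D_1 = 0.56304
D_2 = 0.62160
D_3 = 0.68624
D_4 = 0.75761
D_5 = 0.83640
Terminal value at year 5: TV = D_5×(1+g_2)/(r−g_2) = 0.85731/0.055 = 15.58751
P_0 = D_1/(1+r)^1 + D_2/(1+r)^2 + D_3/(1+r)^3 + D_4/(1+r)^4 + D_5/(1+r)^5 + TV/(1+r)^5
    = 0.52133 + 0.53292 + 0.54476 + 0.55687 + 0.56924 + 10.60860 = 13.33372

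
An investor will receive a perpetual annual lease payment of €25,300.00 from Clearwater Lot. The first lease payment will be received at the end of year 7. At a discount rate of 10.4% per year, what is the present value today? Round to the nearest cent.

€134360.85

Value at end of year 6: C / r = €25,300.00 / 0.104 = €243,269.2308
Discount to today: PV = €243,269.2308 / (1 + 0.104)^6 = €243,269.2308 / 1.810566 = €134,360.85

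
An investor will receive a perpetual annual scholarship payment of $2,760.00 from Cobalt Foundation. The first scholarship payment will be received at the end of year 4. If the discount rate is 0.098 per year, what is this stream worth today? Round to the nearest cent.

$21275.31

Value at end of year 3: C / r = $2,760.00 / 0.098 = $28,163.2653
Discount to today: PV = $28,163.2653 / (1 + 0.098)^3 = $28,163.2653 / 1.323753 = $21,275.31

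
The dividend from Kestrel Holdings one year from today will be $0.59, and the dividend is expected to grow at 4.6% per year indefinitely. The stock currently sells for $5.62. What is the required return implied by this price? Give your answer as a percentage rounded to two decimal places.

P = D₁/(r − g) ⇒ r = D₁/P + g = $0.5900/$5.62 + 0.046 = 0.104982 + 0.046 = 0.150982

15.10%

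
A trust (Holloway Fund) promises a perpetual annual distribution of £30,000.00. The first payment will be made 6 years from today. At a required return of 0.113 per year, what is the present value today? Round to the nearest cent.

£155441.50

Value at end of year 5: C / r = £30,000.00 / 0.113 = £265,486.7257
Discount to today: PV = £265,486.7257 / (1 + 0.113)^5 = £265,486.7257 / 1.707953 = £155,441.50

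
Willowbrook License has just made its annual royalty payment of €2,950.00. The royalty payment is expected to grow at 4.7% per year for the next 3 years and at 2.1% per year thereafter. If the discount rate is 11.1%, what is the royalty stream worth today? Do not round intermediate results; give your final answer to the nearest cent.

€35878.33

D_1 = 3088.65000
D_2 = 3233.81655
D_3 = 3385.80593
Terminal value at year 3: TV = D_3×(1+g_2)/(r−g_2) = 3456.90785/0.09 = 38410.08725
P_0 = D_1/(1+r)^1 + D_2/(1+r)^2 + D_3/(1+r)^3 + TV/(1+r)^3
    = 2780.06301 + 2619.91536 + 2468.99315 + 28009.35557 = 35878.32708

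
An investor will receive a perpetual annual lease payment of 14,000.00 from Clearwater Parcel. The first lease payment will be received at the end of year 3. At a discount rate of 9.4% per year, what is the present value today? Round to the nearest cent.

124441.59

Value at end of year 2: C / r = 14,000.00 / 0.094 = 148,936.1702
Discount to today: PV = 148,936.1702 / (1 + 0.094)^2 = 148,936.1702 / 1.196836 = 124,441.59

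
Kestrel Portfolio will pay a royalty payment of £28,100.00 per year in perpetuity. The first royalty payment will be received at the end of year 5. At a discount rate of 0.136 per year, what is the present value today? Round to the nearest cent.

£124066.37

Value at end of year 4: C / r = £28,100.00 / 0.136 = £206,617.6471
Discount to today: PV = £206,617.6471 / (1 + 0.136)^4 = £206,617.6471 / 1.665380 = £124,066.37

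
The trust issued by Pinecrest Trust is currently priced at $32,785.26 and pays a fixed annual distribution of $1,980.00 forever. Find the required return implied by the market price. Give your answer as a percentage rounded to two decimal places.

6.04%

P = C/r ⇒ r = C/P = $1,980.00/$32,785.26 = 0.060393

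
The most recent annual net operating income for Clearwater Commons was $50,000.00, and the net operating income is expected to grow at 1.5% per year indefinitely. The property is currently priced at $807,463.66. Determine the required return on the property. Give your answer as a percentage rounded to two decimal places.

7.79%

D₁ = $50,000.00 × 1.015 = $50,750.0000
P = D₁/(r − g) ⇒ r = D₁/P + g = $50,750.0000/$807,463.66 + 0.015 = 0.062851 + 0.015 = 0.077851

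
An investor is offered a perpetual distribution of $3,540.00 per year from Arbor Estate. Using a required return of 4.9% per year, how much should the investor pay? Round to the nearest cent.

Level perpetuity: PV = C / r = $3,540.00 / 0.049 = $72,244.90

$72244.90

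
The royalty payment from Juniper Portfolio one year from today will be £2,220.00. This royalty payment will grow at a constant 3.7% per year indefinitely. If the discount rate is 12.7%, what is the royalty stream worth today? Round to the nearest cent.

£24666.67

Growing perpetuity: P = D₁ / (r − g) = £2,220.0000 / (0.127 − 0.037) = £24,666.67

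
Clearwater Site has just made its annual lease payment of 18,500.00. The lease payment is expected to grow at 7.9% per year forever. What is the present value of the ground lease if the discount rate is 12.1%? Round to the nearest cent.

475273.81

D₁ = D₀ × (1 + g) = 18,500.00 × 1.079 = 19,961.5000
Growing perpetuity: P = D₁ / (r − g) = 19,961.5000 / (0.121 − 0.079) = 475,273.81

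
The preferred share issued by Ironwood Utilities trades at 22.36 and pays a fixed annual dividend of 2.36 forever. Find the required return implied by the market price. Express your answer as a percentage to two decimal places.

P = C/r ⇒ r = C/P = 2.36/22.36 = 0.105546

10.55%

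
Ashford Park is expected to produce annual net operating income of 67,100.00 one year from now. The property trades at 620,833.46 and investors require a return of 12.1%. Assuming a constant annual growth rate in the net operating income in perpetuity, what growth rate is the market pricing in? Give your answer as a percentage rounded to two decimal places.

1.29%

P = D₁/(r−g) ⇒ g = r − D₁/P = 0.121 − 67,100.00/620,833.46 = 0.012919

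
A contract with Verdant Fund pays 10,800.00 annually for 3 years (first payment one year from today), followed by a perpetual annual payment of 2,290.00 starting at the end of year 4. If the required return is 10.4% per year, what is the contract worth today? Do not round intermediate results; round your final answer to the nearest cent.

PV of 3-year annuity: 10,800.00 × [1 − (1+0.104)^−3] / 0.104 = 26669.98849
Perpetuity value at year 3: 2,290.00 / 0.104 = 22019.23077
PV of perpetuity: 22019.23077 / (1+0.104)^3 = 16364.20543
Total PV = 26669.98849 + 16364.20543 = 43034.19392

43034.19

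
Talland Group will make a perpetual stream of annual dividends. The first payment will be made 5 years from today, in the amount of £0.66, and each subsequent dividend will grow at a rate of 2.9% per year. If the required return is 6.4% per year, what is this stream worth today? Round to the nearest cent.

Value at end of year 4: C₁ / (r − g) = £0.66 / (0.064 − 0.029) = £18.8571
Discount to today: PV = £18.8571 / (1 + 0.064)^4 = £18.8571 / 1.281641 = £14.71

£14.71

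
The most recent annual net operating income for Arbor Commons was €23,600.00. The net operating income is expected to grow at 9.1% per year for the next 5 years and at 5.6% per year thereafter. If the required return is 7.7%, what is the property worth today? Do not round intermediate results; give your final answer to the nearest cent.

D_1 = 25747.60000
D_2 = 28090.63160
D_3 = 30646.87908
D_4 = 33435.74507
D_5 = 36478.39787
Terminal value at year 5: TV = D_5×(1+g_2)/(r−g_2) = 38521.18815/0.021 = 1834342.29304
P_0 = D_1/(1+r)^1 + D_2/(1+r)^2 + D_3/(1+r)^3 + D_4/(1+r)^4 + D_5/(1+r)^5 + TV/(1+r)^5
    = 23906.77809 + 24217.54400 + 24532.34959 + 24851.24736 + 25174.29050 + 1265907.17934 = 1388589.38888

€1388589.39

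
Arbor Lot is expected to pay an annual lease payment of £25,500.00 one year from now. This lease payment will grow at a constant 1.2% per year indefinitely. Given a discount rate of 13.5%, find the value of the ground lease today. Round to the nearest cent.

£207317.07

Growing perpetuity: P = D₁ / (r − g) = £25,500.0000 / (0.135 − 0.012) = £207,317.07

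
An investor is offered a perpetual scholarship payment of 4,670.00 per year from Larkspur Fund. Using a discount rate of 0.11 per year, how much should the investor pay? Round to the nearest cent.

42454.55

Level perpetuity: PV = C / r = 4,670.00 / 0.11 = 42,454.55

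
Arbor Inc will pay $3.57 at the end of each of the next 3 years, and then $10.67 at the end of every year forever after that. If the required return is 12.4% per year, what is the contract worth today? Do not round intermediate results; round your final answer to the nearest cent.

PV of 3-year annuity: $3.57 × [1 − (1+0.124)^−3] / 0.124 = 8.51594
Perpetuity value at year 3: $10.67 / 0.124 = 86.04839
PV of perpetuity: 86.04839 / (1+0.124)^3 = 60.59598
Total PV = 8.51594 + 60.59598 = 69.11192

$69.11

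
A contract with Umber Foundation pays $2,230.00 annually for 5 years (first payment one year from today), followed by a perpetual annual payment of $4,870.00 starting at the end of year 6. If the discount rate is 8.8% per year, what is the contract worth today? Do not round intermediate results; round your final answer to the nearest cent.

PV of 5-year annuity: $2,230.00 × [1 − (1+0.088)^−5] / 0.088 = 8719.12204
Perpetuity value at year 5: $4,870.00 / 0.088 = 55340.90909
PV of perpetuity: 55340.90909 / (1+0.088)^5 = 36299.59773
Total PV = 8719.12204 + 36299.59773 = 45018.71977

$45018.72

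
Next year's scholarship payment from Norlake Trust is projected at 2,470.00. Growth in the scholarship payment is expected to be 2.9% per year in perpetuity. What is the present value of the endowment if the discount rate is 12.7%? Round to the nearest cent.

25204.08

Growing perpetuity: P = D₁ / (r − g) = 2,470.0000 / (0.127 − 0.029) = 25,204.08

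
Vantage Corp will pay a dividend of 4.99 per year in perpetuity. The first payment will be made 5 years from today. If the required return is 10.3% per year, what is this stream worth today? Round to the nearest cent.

Value at end of year 4: C / r = 4.99 / 0.103 = 48.4466
Discount to today: PV = 48.4466 / (1 + 0.103)^4 = 48.4466 / 1.480137 = 32.73

32.73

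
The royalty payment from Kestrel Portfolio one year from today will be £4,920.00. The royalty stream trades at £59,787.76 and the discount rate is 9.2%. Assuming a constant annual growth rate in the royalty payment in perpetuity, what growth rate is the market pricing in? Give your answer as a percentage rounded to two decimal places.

P = D₁/(r−g) ⇒ g = r − D₁/P = 0.092 − £4,920.00/£59,787.76 = 0.009709

0.97%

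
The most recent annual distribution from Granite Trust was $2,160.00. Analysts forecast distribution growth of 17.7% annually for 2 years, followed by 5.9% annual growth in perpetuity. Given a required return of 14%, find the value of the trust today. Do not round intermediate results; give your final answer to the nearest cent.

$34635.46

D_1 = 2542.32000
D_2 = 2992.31064
Terminal value at year 2: TV = D_2×(1+g_2)/(r−g_2) = 3168.85697/0.081 = 39121.69096
P_0 = D_1/(1+r)^1 + D_2/(1+r)^2 + TV/(1+r)^2
    = 2230.10526 + 2302.48587 + 30102.87085 = 34635.46199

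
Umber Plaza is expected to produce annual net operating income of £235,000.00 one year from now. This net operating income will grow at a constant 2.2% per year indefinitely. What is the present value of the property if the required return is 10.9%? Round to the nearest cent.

£2701149.43

Growing perpetuity: P = D₁ / (r − g) = £235,000.0000 / (0.109 − 0.022) = £2,701,149.43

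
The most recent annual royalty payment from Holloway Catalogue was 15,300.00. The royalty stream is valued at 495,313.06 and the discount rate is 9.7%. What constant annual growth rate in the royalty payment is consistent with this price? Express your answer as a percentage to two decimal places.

P = D₀(1+g)/(r−g) ⇒ P(r−g) = D₀(1+g) ⇒ g(P+D₀) = P·r − D₀
g = (P·r − D₀)/(P + D₀) = (495,313.06×0.097 − 15,300.00) / (495,313.06 + 15,300.00) = 0.064130

6.41%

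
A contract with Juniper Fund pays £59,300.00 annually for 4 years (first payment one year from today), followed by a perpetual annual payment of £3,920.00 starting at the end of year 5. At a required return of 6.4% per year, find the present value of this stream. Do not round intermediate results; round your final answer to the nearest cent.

PV of 4-year annuity: £59,300.00 × [1 − (1+0.064)^−4] / 0.064 = 203612.59075
Perpetuity value at year 4: £3,920.00 / 0.064 = 61250.00000
PV of perpetuity: 61250.00000 / (1+0.064)^4 = 47790.28068
Total PV = 203612.59075 + 47790.28068 = 251402.87143

£251402.87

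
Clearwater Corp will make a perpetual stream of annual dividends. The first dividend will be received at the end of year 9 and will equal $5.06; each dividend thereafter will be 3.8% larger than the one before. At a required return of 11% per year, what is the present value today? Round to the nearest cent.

Value at end of year 8: C₁ / (r − g) = $5.06 / (0.11 − 0.038) = $70.2778
Discount to today: PV = $70.2778 / (1 + 0.11)^8 = $70.2778 / 2.304538 = $30.50

$30.50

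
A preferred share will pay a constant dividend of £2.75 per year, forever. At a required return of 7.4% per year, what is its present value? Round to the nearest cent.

£37.16

Level perpetuity: PV = C / r = £2.75 / 0.074 = £37.16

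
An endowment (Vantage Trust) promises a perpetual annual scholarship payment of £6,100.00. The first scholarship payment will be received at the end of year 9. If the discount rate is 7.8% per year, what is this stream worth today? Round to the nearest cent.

Value at end of year 8: C / r = £6,100.00 / 0.078 = £78,205.1282
Discount to today: PV = £78,205.1282 / (1 + 0.078)^8 = £78,205.1282 / 1.823686 = £42,883.00

£42883.00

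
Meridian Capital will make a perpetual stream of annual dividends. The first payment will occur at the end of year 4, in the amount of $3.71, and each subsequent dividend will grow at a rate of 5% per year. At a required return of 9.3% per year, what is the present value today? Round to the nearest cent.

Value at end of year 3: C₁ / (r − g) = $3.71 / (0.093 − 0.05) = $86.2791
Discount to today: PV = $86.2791 / (1 + 0.093)^3 = $86.2791 / 1.305751 = $66.08

$66.08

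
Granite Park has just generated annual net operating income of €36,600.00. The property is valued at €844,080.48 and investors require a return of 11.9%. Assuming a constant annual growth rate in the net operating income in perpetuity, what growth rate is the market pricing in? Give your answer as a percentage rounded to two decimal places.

7.25%

P = D₀(1+g)/(r−g) ⇒ P(r−g) = D₀(1+g) ⇒ g(P+D₀) = P·r − D₀
g = (P·r − D₀)/(P + D₀) = (€844,080.48×0.119 − €36,600.00) / (€844,080.48 + €36,600.00) = 0.072496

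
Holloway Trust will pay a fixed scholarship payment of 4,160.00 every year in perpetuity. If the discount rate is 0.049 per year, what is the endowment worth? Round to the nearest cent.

84897.96

Level perpetuity: PV = C / r = 4,160.00 / 0.049 = 84,897.96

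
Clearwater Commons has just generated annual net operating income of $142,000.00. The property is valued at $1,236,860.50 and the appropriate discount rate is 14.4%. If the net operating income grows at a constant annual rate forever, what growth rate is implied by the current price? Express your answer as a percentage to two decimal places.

2.62%

P = D₀(1+g)/(r−g) ⇒ P(r−g) = D₀(1+g) ⇒ g(P+D₀) = P·r − D₀
g = (P·r − D₀)/(P + D₀) = ($1,236,860.50×0.144 − $142,000.00) / ($1,236,860.50 + $142,000.00) = 0.026187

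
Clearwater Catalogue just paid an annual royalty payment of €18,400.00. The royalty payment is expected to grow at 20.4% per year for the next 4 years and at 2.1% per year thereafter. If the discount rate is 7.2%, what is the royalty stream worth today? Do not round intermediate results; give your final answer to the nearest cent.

€685360.96

D_1 = 22153.60000
D_2 = 26672.93440
D_3 = 32114.21302
D_4 = 38665.51247
Terminal value at year 4: TV = D_4×(1+g_2)/(r−g_2) = 39477.48824/0.051 = 774068.39677
P_0 = D_1/(1+r)^1 + D_2/(1+r)^2 + D_3/(1+r)^3 + D_4/(1+r)^4 + TV/(1+r)^4
    = 20665.67164 + 23210.32524 + 26068.31305 + 29278.21727 + 586138.42804 = 685360.95524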